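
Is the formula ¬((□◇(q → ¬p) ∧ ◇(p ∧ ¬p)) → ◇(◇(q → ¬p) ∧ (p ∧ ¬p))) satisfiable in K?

Unsatisfiable (every branch closes)

1. ¬((□◇(q → ¬p) ∧ ◇(p ∧ ¬p)) → ◇(◇(q → ¬p) ∧ (p ∧ ¬p))), u
2. □◇(q → ¬p) ∧ ◇(p ∧ ¬p), u
3. ¬◇(◇(q → ¬p) ∧ (p ∧ ¬p)), u
4. □◇(q → ¬p), u
5. ◇(p ∧ ¬p), u
6. p ∧ ¬p, v
7. p, v
8. ¬p, v
Accessibility: uRv
Branch closes: p and ¬p both at v.
All branches of the tableau close; one closing branch shown above.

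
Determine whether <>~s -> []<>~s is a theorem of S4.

Tableau for the negation ~(<>~s -> []<>~s):
1. ~(<>~s -> []<>~s), 0
2. <>~s, 0
3. ~[]<>~s, 0
4. ~s, 1
5. ~<>~s, 2
6. s, 2
Accessibility: 0R0, 0R1, 0R2, 1R1, 2R2
The negation has an open branch (countermodel exists).

No, not valid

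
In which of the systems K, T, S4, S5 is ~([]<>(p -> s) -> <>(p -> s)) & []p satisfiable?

K-tableau for the formula:
1. ~([]<>(p -> s) -> <>(p -> s)) & []p, w0
2. ~([]<>(p -> s) -> <>(p -> s)), w0
3. []p, w0
4. []<>(p -> s), w0
5. ~<>(p -> s), w0
Complete open branch: satisfiable in K.
T-tableau for the formula:
1. ~([]<>(p -> s) -> <>(p -> s)) & []p, w0
2. ~([]<>(p -> s) -> <>(p -> s)), w0
3. []p, w0
4. []<>(p -> s), w0
5. ~<>(p -> s), w0
6. p, w0
7. <>(p -> s), w0
8. ~(p -> s), w0
9. ~s, w0
10. p -> s, w1
11. p, w1
12. <>(p -> s), w1
13. ~(p -> s), w1
14. ~s, w1
15. s, w1
Accessibility: w0Rw0, w0Rw1, w1Rw1
Branch closes: s and ~s both at w1.
Every branch closes (one shown): unsatisfiable in T, hence also in S4, S5 (every S4/S5-frame is a T-frame).

K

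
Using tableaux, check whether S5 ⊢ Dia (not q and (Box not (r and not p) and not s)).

Tableau for the negation not Dia (not q and (Box not (r and not p) and not s)):
1. not Dia (not q and (Box not (r and not p) and not s)), 0
2. not (not q and (Box not (r and not p) and not s)), 0   [neg-Dia-rule on 1 via 0R0]
3. not (Box not (r and not p) and not s), 0   [neg-and-rule on 2 (branches; this branch)]
4. s, 0   [neg-and-rule on 3 (branches; this branch)]
Accessibility: 0R0
The negation has an open branch (countermodel exists).

Not valid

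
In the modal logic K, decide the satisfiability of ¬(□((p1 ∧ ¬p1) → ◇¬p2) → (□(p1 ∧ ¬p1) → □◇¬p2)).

1. ¬(□((p1 ∧ ¬p1) → ◇¬p2) → (□(p1 ∧ ¬p1) → □◇¬p2)), 0
2. □((p1 ∧ ¬p1) → ◇¬p2), 0   [¬→-rule on 1]
3. ¬(□(p1 ∧ ¬p1) → □◇¬p2), 0   [¬→-rule on 1]
4. □(p1 ∧ ¬p1), 0   [¬→-rule on 3]
5. ¬□◇¬p2, 0   [¬→-rule on 3]
6. ¬◇¬p2, 1   [¬□-rule on 5: fresh world 1, 0R1]
7. (p1 ∧ ¬p1) → ◇¬p2, 1   [□-rule on 2 via 0R1]
8. p1 ∧ ¬p1, 1   [□-rule on 4 via 0R1]
9. p1, 1   [∧-rule on 8]
10. ¬p1, 1   [∧-rule on 8]
Accessibility: 0R1
Branch closes: p1 and ¬p1 both at 1.
Every branch closes; the branch above is one of them.

Unsatisfiable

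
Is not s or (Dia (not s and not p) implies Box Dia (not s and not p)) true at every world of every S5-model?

Tableau for the negation not (not s or (Dia (not s and not p) implies Box Dia (not s and not p))):
1. not (not s or (Dia (not s and not p) implies Box Dia (not s and not p))), 0
2. s, 0
3. not (Dia (not s and not p) implies Box Dia (not s and not p)), 0
4. Dia (not s and not p), 0
5. not Box Dia (not s and not p), 0
6. not s and not p, 1
7. not s, 1
8. not p, 1
9. not Dia (not s and not p), 2
10. not (not s and not p), 0
11. not (not s and not p), 1
12. not (not s and not p), 2
13. p, 0
14. p, 1
Accessibility: 0R0, 0R1, 0R2, 1R0, 1R1, 1R2, 2R0, 2R1, 2R2
Branch closes: p and not p both at 1.
Every branch of the negation's tableau closes; the branch above is one of them.

Valid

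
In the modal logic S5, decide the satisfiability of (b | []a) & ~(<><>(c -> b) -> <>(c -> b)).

Unsatisfiable (every branch closes)

1. (b | []a) & ~(<><>(c -> b) -> <>(c -> b)), u
2. b | []a, u
3. ~(<><>(c -> b) -> <>(c -> b)), u
4. <><>(c -> b), u
5. ~<>(c -> b), u
6. ~(c -> b), u
7. c, u
8. ~b, u
9. []a, u
10. a, u
11. <>(c -> b), v
12. ~(c -> b), v
13. c, v
14. ~b, v
15. a, v
16. c -> b, w
17. ~(c -> b), w
18. c, w
19. ~b, w
20. a, w
21. b, w
Accessibility: uRu, uRv, uRw, vRu, vRv, vRw, wRu, wRv, wRw
Branch closes: b and ~b both at w.
(One branch shown.) All branches close.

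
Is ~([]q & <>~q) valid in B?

Tableau for the negation []q & <>~q:
1. []q & <>~q, u
2. []q, u
3. <>~q, u
4. q, u
5. ~q, v
6. q, v
Accessibility: uRu, uRv, vRu, vRv
Branch closes: q and ~q both at v.
All branches of the negation close; one closing branch shown above.

Yes, valid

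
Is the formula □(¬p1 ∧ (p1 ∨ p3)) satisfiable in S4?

Yes, satisfiable

1. □(¬p1 ∧ (p1 ∨ p3)), 0
2. ¬p1 ∧ (p1 ∨ p3), 0
3. ¬p1, 0
4. p1 ∨ p3, 0
5. p3, 0
Accessibility: 0R0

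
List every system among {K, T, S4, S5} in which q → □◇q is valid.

S5

S4-tableau for the negation ¬(q → □◇q):
1. ¬(q → □◇q), w0
2. q, w0
3. ¬□◇q, w0
4. ¬◇q, w1
5. ¬q, w1
Accessibility: w0Rw0, w0Rw1, w1Rw1
Complete open branch: countermodel on an S4-frame, so not valid in S4, nor in K, T (the same frame is also a K-frame and a T-frame).
S5-tableau for the negation ¬(q → □◇q):
1. ¬(q → □◇q), w0
2. q, w0
3. ¬□◇q, w0
4. ¬◇q, w1
5. ¬q, w0
Accessibility: w0Rw0, w0Rw1, w1Rw0, w1Rw1
Branch closes: q and ¬q both at w0.
Every branch closes (one shown): valid in S5.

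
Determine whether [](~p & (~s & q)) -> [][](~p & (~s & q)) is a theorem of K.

Tableau for the negation ~([](~p & (~s & q)) -> [][](~p & (~s & q))):
1. ~([](~p & (~s & q)) -> [][](~p & (~s & q))), 0
2. [](~p & (~s & q)), 0
3. ~[][](~p & (~s & q)), 0
4. ~[](~p & (~s & q)), 1
5. ~p & (~s & q), 1
6. ~p, 1
7. ~s & q, 1
8. ~s, 1
9. q, 1
10. ~(~p & (~s & q)), 2
11. ~(~s & q), 2
12. ~q, 2
Accessibility: 0R1, 1R2
The negation has an open branch (countermodel exists).

Not valid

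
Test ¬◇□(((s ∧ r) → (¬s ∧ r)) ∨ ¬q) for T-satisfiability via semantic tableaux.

Yes, satisfiable

1. ¬◇□(((s ∧ r) → (¬s ∧ r)) ∨ ¬q), 0
2. ¬□(((s ∧ r) → (¬s ∧ r)) ∨ ¬q), 0
3. ¬(((s ∧ r) → (¬s ∧ r)) ∨ ¬q), 1
4. ¬((s ∧ r) → (¬s ∧ r)), 1
5. q, 1
6. s ∧ r, 1
7. ¬(¬s ∧ r), 1
8. s, 1
9. r, 1
10. ¬□(((s ∧ r) → (¬s ∧ r)) ∨ ¬q), 1
11. ¬(((s ∧ r) → (¬s ∧ r)) ∨ ¬q), 2
12. ¬((s ∧ r) → (¬s ∧ r)), 2
13. q, 2
14. s ∧ r, 2
15. ¬(¬s ∧ r), 2
16. s, 2
17. r, 2
Accessibility: 0R0, 0R1, 1R1, 1R2, 2R2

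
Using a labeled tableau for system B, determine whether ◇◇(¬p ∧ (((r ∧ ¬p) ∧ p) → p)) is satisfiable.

Yes, satisfiable

1. ◇◇(¬p ∧ (((r ∧ ¬p) ∧ p) → p)), w0
2. ◇(¬p ∧ (((r ∧ ¬p) ∧ p) → p)), w1
3. ¬p ∧ (((r ∧ ¬p) ∧ p) → p), w2
4. ¬p, w2
5. ((r ∧ ¬p) ∧ p) → p, w2
6. ¬((r ∧ ¬p) ∧ p), w2
Accessibility: w0Rw0, w0Rw1, w1Rw0, w1Rw1, w1Rw2, w2Rw1, w2Rw2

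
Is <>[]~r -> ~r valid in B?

Tableau for the negation ~(<>[]~r -> ~r):
1. ~(<>[]~r -> ~r), 0
2. <>[]~r, 0
3. r, 0
4. []~r, 1
5. ~r, 0
Accessibility: 0R0, 0R1, 1R0, 1R1
Branch closes: r and ~r both at 0.
Every branch of the negation's tableau closes; the branch above is one of them.

Valid in B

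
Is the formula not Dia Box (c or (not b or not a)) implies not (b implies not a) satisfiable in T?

1. not Dia Box (c or (not b or not a)) implies not (b implies not a), w0
2. not (b implies not a), w0   [implies-rule on 1 (branches; this branch)]
3. b, w0   [neg-implies-rule on 2]
4. a, w0   [neg-implies-rule on 2]
Accessibility: w0Rw0

Satisfiable (open branch found)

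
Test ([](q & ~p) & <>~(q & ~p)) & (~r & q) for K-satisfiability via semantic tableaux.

1. ([](q & ~p) & <>~(q & ~p)) & (~r & q), 0
2. [](q & ~p) & <>~(q & ~p), 0
3. ~r & q, 0
4. [](q & ~p), 0
5. <>~(q & ~p), 0
6. ~r, 0
7. q, 0
8. ~(q & ~p), 1
9. q & ~p, 1
10. q, 1
11. ~p, 1
12. p, 1
Accessibility: 0R1
Branch closes: p and ~p both at 1.
All branches of the tableau close; one closing branch shown above.

Unsatisfiable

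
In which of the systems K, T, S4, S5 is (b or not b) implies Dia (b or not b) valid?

T, S4, S5

K-tableau for the negation not ((b or not b) implies Dia (b or not b)):
1. not ((b or not b) implies Dia (b or not b)), u
2. b or not b, u   [neg-implies-rule on 1]
3. not Dia (b or not b), u   [neg-implies-rule on 1]
4. not b, u   [or-rule on 2 (branches; this branch)]
Complete open branch: countermodel on a K-frame, so not valid in K.
T-tableau for the negation not ((b or not b) implies Dia (b or not b)):
1. not ((b or not b) implies Dia (b or not b)), u
2. b or not b, u   [neg-implies-rule on 1]
3. not Dia (b or not b), u   [neg-implies-rule on 1]
4. not (b or not b), u   [neg-Dia-rule on 3 via uRu]
5. not b, u   [neg-or-rule on 4]
6. b, u   [neg-or-rule on 4]
Accessibility: uRu
Branch closes: b and not b both at u.
Every branch closes (one shown): valid in T, hence also in S4, S5 (every theorem of T is a theorem of S4 and S5).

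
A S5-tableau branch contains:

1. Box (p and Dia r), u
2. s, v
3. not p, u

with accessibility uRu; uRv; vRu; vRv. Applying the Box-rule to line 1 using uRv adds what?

p and Dia r, v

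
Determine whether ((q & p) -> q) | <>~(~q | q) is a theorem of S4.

Yes, valid

Tableau for the negation ~(((q & p) -> q) | <>~(~q | q)):
1. ~(((q & p) -> q) | <>~(~q | q)), 0
2. ~((q & p) -> q), 0
3. ~<>~(~q | q), 0
4. q & p, 0
5. ~q, 0
6. q, 0
7. p, 0
Accessibility: 0R0
Branch closes: q and ~q both at 0.
All branches of the negation close; one closing branch shown above.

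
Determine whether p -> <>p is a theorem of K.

Not valid

Tableau for the negation ~(p -> <>p):
1. ~(p -> <>p), 0
2. p, 0
3. ~<>p, 0
The negation has an open branch (countermodel exists).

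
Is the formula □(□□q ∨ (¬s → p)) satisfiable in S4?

Satisfiable (open branch found)

1. □(□□q ∨ (¬s → p)), w0
2. □□q ∨ (¬s → p), w0
3. ¬s → p, w0
4. p, w0
Accessibility: w0Rw0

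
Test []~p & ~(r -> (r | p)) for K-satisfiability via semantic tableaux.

Unsatisfiable (every branch closes)

1. []~p & ~(r -> (r | p)), w0
2. []~p, w0
3. ~(r -> (r | p)), w0
4. r, w0
5. ~(r | p), w0
6. ~r, w0
7. ~p, w0
Branch closes: r and ~r both at w0.
(One branch shown.) All branches close.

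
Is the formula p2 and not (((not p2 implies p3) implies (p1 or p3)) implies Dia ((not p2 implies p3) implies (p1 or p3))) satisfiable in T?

No, unsatisfiable

1. p2 and not (((not p2 implies p3) implies (p1 or p3)) implies Dia ((not p2 implies p3) implies (p1 or p3))), w0
2. p2, w0   [and-rule on 1]
3. not (((not p2 implies p3) implies (p1 or p3)) implies Dia ((not p2 implies p3) implies (p1 or p3))), w0   [and-rule on 1]
4. (not p2 implies p3) implies (p1 or p3), w0   [neg-implies-rule on 3]
5. not Dia ((not p2 implies p3) implies (p1 or p3)), w0   [neg-implies-rule on 3]
6. not ((not p2 implies p3) implies (p1 or p3)), w0   [neg-Dia-rule on 5 via w0Rw0]
7. not p2 implies p3, w0   [neg-implies-rule on 6]
8. not (p1 or p3), w0   [neg-implies-rule on 6]
9. not p1, w0   [neg-or-rule on 8]
10. not p3, w0   [neg-or-rule on 8]
11. p1 or p3, w0   [implies-rule on 4 (branches; this branch)]
12. p3, w0   [or-rule on 11 (branches; this branch)]
Accessibility: w0Rw0
Branch closes: p3 and not p3 both at w0.
(One branch shown.) All branches close.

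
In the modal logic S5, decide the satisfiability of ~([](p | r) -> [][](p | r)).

Unsatisfiable (every branch closes)

1. ~([](p | r) -> [][](p | r)), 0
2. [](p | r), 0
3. ~[][](p | r), 0
4. p | r, 0
5. r, 0
6. ~[](p | r), 1
7. p | r, 1
8. r, 1
9. ~(p | r), 2
10. ~p, 2
11. ~r, 2
12. p | r, 2
13. r, 2
Accessibility: 0R0, 0R1, 0R2, 1R0, 1R1, 1R2, 2R0, 2R1, 2R2
Branch closes: r and ~r both at 2.
(One branch shown.) All branches close.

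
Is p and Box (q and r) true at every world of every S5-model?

Tableau for the negation not (p and Box (q and r)):
1. not (p and Box (q and r)), 0
2. not Box (q and r), 0
3. not (q and r), 1
4. not r, 1
Accessibility: 0R0, 0R1, 1R0, 1R1
The negation has an open branch (countermodel exists).

Invalid (countermodel exists)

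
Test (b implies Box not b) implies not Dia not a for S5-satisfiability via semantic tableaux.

1. (b implies Box not b) implies not Dia not a, 0
2. not Dia not a, 0
3. a, 0
Accessibility: 0R0

Satisfiable (open branch found)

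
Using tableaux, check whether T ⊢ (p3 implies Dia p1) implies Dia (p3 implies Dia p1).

Valid in T

Tableau for the negation not ((p3 implies Dia p1) implies Dia (p3 implies Dia p1)):
1. not ((p3 implies Dia p1) implies Dia (p3 implies Dia p1)), u
2. p3 implies Dia p1, u
3. not Dia (p3 implies Dia p1), u
4. not (p3 implies Dia p1), u
5. p3, u
6. not Dia p1, u
7. not p1, u
8. Dia p1, u
9. p1, v
10. not (p3 implies Dia p1), v
11. p3, v
12. not Dia p1, v
13. not p1, v
Accessibility: uRu, uRv, vRv
Branch closes: p1 and not p1 both at v.
All branches of the negation close; one closing branch shown above.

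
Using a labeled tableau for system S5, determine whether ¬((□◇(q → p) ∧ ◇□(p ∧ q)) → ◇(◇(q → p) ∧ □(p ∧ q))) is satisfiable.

No, unsatisfiable

1. ¬((□◇(q → p) ∧ ◇□(p ∧ q)) → ◇(◇(q → p) ∧ □(p ∧ q))), w0
2. □◇(q → p) ∧ ◇□(p ∧ q), w0   [¬→-rule on 1]
3. ¬◇(◇(q → p) ∧ □(p ∧ q)), w0   [¬→-rule on 1]
4. □◇(q → p), w0   [∧-rule on 2]
5. ◇□(p ∧ q), w0   [∧-rule on 2]
6. ¬(◇(q → p) ∧ □(p ∧ q)), w0   [¬◇-rule on 3 via w0Rw0]
7. ◇(q → p), w0   [□-rule on 4 via w0Rw0]
8. ¬□(p ∧ q), w0   [¬∧-rule on 6 (branches; this branch)]
9. □(p ∧ q), w1   [◇-rule on 5: fresh world w1, w0Rw1]
10. ¬(◇(q → p) ∧ □(p ∧ q)), w1   [¬◇-rule on 3 via w0Rw1]
11. ◇(q → p), w1   [□-rule on 4 via w0Rw1]
12. p ∧ q, w0   [□-rule on 9 via w1Rw0]
13. p, w0   [∧-rule on 12]
14. q, w0   [∧-rule on 12]
15. p ∧ q, w1   [□-rule on 9 via w1Rw1]
16. p, w1   [∧-rule on 15]
17. q, w1   [∧-rule on 15]
18. ¬□(p ∧ q), w1   [¬∧-rule on 10 (branches; this branch)]
19. q → p, w2   [◇-rule on 7: fresh world w2, w0Rw2]
20. ¬(◇(q → p) ∧ □(p ∧ q)), w2   [¬◇-rule on 3 via w0Rw2]
21. ◇(q → p), w2   [□-rule on 4 via w0Rw2]
22. p ∧ q, w2   [□-rule on 9 via w1Rw2]
23. p, w2   [∧-rule on 22]
24. q, w2   [∧-rule on 22]
25. ¬□(p ∧ q), w2   [¬∧-rule on 20 (branches; this branch)]
26. ¬(p ∧ q), w3   [¬□-rule on 8: fresh world w3, w0Rw3]
27. ¬(◇(q → p) ∧ □(p ∧ q)), w3   [¬◇-rule on 3 via w0Rw3]
28. ◇(q → p), w3   [□-rule on 4 via w0Rw3]
29. p ∧ q, w3   [□-rule on 9 via w1Rw3]
30. p, w3   [∧-rule on 29]
31. q, w3   [∧-rule on 29]
32. ¬q, w3   [¬∧-rule on 26 (branches; this branch)]
Accessibility: w0Rw0, w0Rw1, w0Rw2, w0Rw3, w1Rw0, w1Rw1, w1Rw2, w1Rw3, w2Rw0, w2Rw1, w2Rw2, w2Rw3, w3Rw0, w3Rw1, w3Rw2, w3Rw3
Branch closes: q and ¬q both at w3.
Every branch closes; the branch above is one of them.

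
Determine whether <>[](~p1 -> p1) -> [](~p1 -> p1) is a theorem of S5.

Valid

Tableau for the negation ~(<>[](~p1 -> p1) -> [](~p1 -> p1)):
1. ~(<>[](~p1 -> p1) -> [](~p1 -> p1)), 0
2. <>[](~p1 -> p1), 0
3. ~[](~p1 -> p1), 0
4. [](~p1 -> p1), 1
5. ~p1 -> p1, 0
6. ~p1 -> p1, 1
7. p1, 0
8. p1, 1
9. ~(~p1 -> p1), 2
10. ~p1, 2
11. ~p1 -> p1, 2
12. p1, 2
Accessibility: 0R0, 0R1, 0R2, 1R0, 1R1, 1R2, 2R0, 2R1, 2R2
Branch closes: p1 and ~p1 both at 2.
Every branch of the negation's tableau closes; the branch above is one of them.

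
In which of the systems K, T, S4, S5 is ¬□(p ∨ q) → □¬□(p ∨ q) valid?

S5

S5-tableau for the negation ¬(¬□(p ∨ q) → □¬□(p ∨ q)):
1. ¬(¬□(p ∨ q) → □¬□(p ∨ q)), w0
2. ¬□(p ∨ q), w0   [¬→-rule on 1]
3. ¬□¬□(p ∨ q), w0   [¬→-rule on 1]
4. ¬(p ∨ q), w1   [¬□-rule on 2: fresh world w1, w0Rw1]
5. ¬p, w1   [¬∨-rule on 4]
6. ¬q, w1   [¬∨-rule on 4]
7. □(p ∨ q), w2   [¬□-rule on 3: fresh world w2, w0Rw2]
8. p ∨ q, w0   [□-rule on 7 via w2Rw0]
9. p ∨ q, w1   [□-rule on 7 via w2Rw1]
10. p ∨ q, w2   [□-rule on 7 via w2Rw2]
11. q, w0   [∨-rule on 8 (branches; this branch)]
12. q, w1   [∨-rule on 9 (branches; this branch)]
Accessibility: w0Rw0, w0Rw1, w0Rw2, w1Rw0, w1Rw1, w1Rw2, w2Rw0, w2Rw1, w2Rw2
Branch closes: q and ¬q both at w1.
Every branch closes (one shown): valid in S5.
S4-tableau for the negation ¬(¬□(p ∨ q) → □¬□(p ∨ q)):
1. ¬(¬□(p ∨ q) → □¬□(p ∨ q)), w0
2. ¬□(p ∨ q), w0   [¬→-rule on 1]
3. ¬□¬□(p ∨ q), w0   [¬→-rule on 1]
4. ¬(p ∨ q), w1   [¬□-rule on 2: fresh world w1, w0Rw1]
5. ¬p, w1   [¬∨-rule on 4]
6. ¬q, w1   [¬∨-rule on 4]
7. □(p ∨ q), w2   [¬□-rule on 3: fresh world w2, w0Rw2]
8. p ∨ q, w2   [□-rule on 7 via w2Rw2]
9. q, w2   [∨-rule on 8 (branches; this branch)]
Accessibility: w0Rw0, w0Rw1, w0Rw2, w1Rw1, w2Rw2
Complete open branch: countermodel on an S4-frame, so not valid in S4, nor in K, T (the same frame is also a K-frame and a T-frame).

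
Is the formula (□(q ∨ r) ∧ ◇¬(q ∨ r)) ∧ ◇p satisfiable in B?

Unsatisfiable (every branch closes)

1. (□(q ∨ r) ∧ ◇¬(q ∨ r)) ∧ ◇p, 0
2. □(q ∨ r) ∧ ◇¬(q ∨ r), 0
3. ◇p, 0
4. □(q ∨ r), 0
5. ◇¬(q ∨ r), 0
6. q ∨ r, 0
7. r, 0
8. p, 1
9. q ∨ r, 1
10. r, 1
11. ¬(q ∨ r), 2
12. ¬q, 2
13. ¬r, 2
14. q ∨ r, 2
15. r, 2
Accessibility: 0R0, 0R1, 0R2, 1R0, 1R1, 2R0, 2R2
Branch closes: r and ¬r both at 2.
(One branch shown.) All branches close.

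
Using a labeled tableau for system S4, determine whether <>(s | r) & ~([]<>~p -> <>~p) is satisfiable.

No, unsatisfiable

1. <>(s | r) & ~([]<>~p -> <>~p), w0
2. <>(s | r), w0
3. ~([]<>~p -> <>~p), w0
4. []<>~p, w0
5. ~<>~p, w0
6. <>~p, w0
7. p, w0
8. s | r, w1
9. <>~p, w1
10. p, w1
11. r, w1
12. ~p, w2
13. <>~p, w2
14. p, w2
Accessibility: w0Rw0, w0Rw1, w0Rw2, w1Rw1, w2Rw2
Branch closes: p and ~p both at w2.
(One branch shown.) All branches close.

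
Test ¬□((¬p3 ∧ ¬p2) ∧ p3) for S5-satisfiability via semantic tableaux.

Yes, satisfiable

1. ¬□((¬p3 ∧ ¬p2) ∧ p3), u
2. ¬((¬p3 ∧ ¬p2) ∧ p3), v
3. ¬p3, v
Accessibility: uRu, uRv, vRu, vRv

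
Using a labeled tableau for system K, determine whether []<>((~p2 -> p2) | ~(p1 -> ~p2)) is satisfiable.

Satisfiable (open branch found)

1. []<>((~p2 -> p2) | ~(p1 -> ~p2)), u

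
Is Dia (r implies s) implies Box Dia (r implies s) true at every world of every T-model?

Invalid (countermodel exists)

Tableau for the negation not (Dia (r implies s) implies Box Dia (r implies s)):
1. not (Dia (r implies s) implies Box Dia (r implies s)), 0
2. Dia (r implies s), 0   [neg-implies-rule on 1]
3. not Box Dia (r implies s), 0   [neg-implies-rule on 1]
4. r implies s, 1   [Dia-rule on 2: fresh world 1, 0R1]
5. s, 1   [implies-rule on 4 (branches; this branch)]
6. not Dia (r implies s), 2   [neg-Box-rule on 3: fresh world 2, 0R2]
7. not (r implies s), 2   [neg-Dia-rule on 6 via 2R2]
8. r, 2   [neg-implies-rule on 7]
9. not s, 2   [neg-implies-rule on 7]
Accessibility: 0R0, 0R1, 0R2, 1R1, 2R2
The negation has an open branch (countermodel exists).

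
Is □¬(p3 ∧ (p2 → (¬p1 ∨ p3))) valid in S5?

Tableau for the negation ¬□¬(p3 ∧ (p2 → (¬p1 ∨ p3))):
1. ¬□¬(p3 ∧ (p2 → (¬p1 ∨ p3))), u
2. p3 ∧ (p2 → (¬p1 ∨ p3)), v
3. p3, v
4. p2 → (¬p1 ∨ p3), v
5. ¬p1 ∨ p3, v
Accessibility: uRu, uRv, vRu, vRv
The negation has an open branch (countermodel exists).

No, not valid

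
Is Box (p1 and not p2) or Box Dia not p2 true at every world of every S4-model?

Tableau for the negation not (Box (p1 and not p2) or Box Dia not p2):
1. not (Box (p1 and not p2) or Box Dia not p2), u
2. not Box (p1 and not p2), u
3. not Box Dia not p2, u
4. not (p1 and not p2), v
5. p2, v
6. not Dia not p2, w
7. p2, w
Accessibility: uRu, uRv, uRw, vRv, wRw
The negation has an open branch (countermodel exists).

Invalid (countermodel exists)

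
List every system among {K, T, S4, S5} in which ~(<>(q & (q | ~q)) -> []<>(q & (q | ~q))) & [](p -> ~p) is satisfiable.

S5-tableau for the formula:
1. ~(<>(q & (q | ~q)) -> []<>(q & (q | ~q))) & [](p -> ~p), u
2. ~(<>(q & (q | ~q)) -> []<>(q & (q | ~q))), u   [&-rule on 1]
3. [](p -> ~p), u   [&-rule on 1]
4. <>(q & (q | ~q)), u   [~->-rule on 2]
5. ~[]<>(q & (q | ~q)), u   [~->-rule on 2]
6. p -> ~p, u   [[]-rule on 3 via uRu]
7. ~p, u   [->-rule on 6 (branches; this branch)]
8. q & (q | ~q), v   [<>-rule on 4: fresh world v, uRv]
9. q, v   [&-rule on 8]
10. q | ~q, v   [&-rule on 8]
11. p -> ~p, v   [[]-rule on 3 via uRv]
12. ~p, v   [->-rule on 11 (branches; this branch)]
13. ~<>(q & (q | ~q)), w   [~[]-rule on 5: fresh world w, uRw]
14. p -> ~p, w   [[]-rule on 3 via uRw]
15. ~(q & (q | ~q)), u   [~<>-rule on 13 via wRu]
16. ~(q & (q | ~q)), v   [~<>-rule on 13 via wRv]
17. ~(q & (q | ~q)), w   [~<>-rule on 13 via wRw]
18. ~p, w   [->-rule on 14 (branches; this branch)]
19. ~q, u   [~&-rule on 15 (branches; this branch)]
20. ~(q | ~q), v   [~&-rule on 16 (branches; this branch)]
21. ~q, v   [~|-rule on 20]
Accessibility: uRu, uRv, uRw, vRu, vRv, vRw, wRu, wRv, wRw
Branch closes: q and ~q both at v.
Every branch closes (one shown): unsatisfiable in S5.
S4-tableau for the formula:
1. ~(<>(q & (q | ~q)) -> []<>(q & (q | ~q))) & [](p -> ~p), u
2. ~(<>(q & (q | ~q)) -> []<>(q & (q | ~q))), u   [&-rule on 1]
3. [](p -> ~p), u   [&-rule on 1]
4. <>(q & (q | ~q)), u   [~->-rule on 2]
5. ~[]<>(q & (q | ~q)), u   [~->-rule on 2]
6. p -> ~p, u   [[]-rule on 3 via uRu]
7. ~p, u   [->-rule on 6 (branches; this branch)]
8. q & (q | ~q), v   [<>-rule on 4: fresh world v, uRv]
9. q, v   [&-rule on 8]
10. q | ~q, v   [&-rule on 8]
11. p -> ~p, v   [[]-rule on 3 via uRv]
12. ~p, v   [->-rule on 11 (branches; this branch)]
13. ~<>(q & (q | ~q)), w   [~[]-rule on 5: fresh world w, uRw]
14. p -> ~p, w   [[]-rule on 3 via uRw]
15. ~(q & (q | ~q)), w   [~<>-rule on 13 via wRw]
16. ~p, w   [->-rule on 14 (branches; this branch)]
17. ~q, w   [~&-rule on 15 (branches; this branch)]
Accessibility: uRu, uRv, uRw, vRv, wRw
Complete open branch: satisfiable in S4, hence also in K, T (this S4-model is also a K-model and a T-model).

K, T, S4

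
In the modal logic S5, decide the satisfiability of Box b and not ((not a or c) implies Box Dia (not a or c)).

Unsatisfiable (every branch closes)

1. Box b and not ((not a or c) implies Box Dia (not a or c)), 0
2. Box b, 0   [and-rule on 1]
3. not ((not a or c) implies Box Dia (not a or c)), 0   [and-rule on 1]
4. not a or c, 0   [neg-implies-rule on 3]
5. not Box Dia (not a or c), 0   [neg-implies-rule on 3]
6. b, 0   [Box-rule on 2 via 0R0]
7. c, 0   [or-rule on 4 (branches; this branch)]
8. not Dia (not a or c), 1   [neg-Box-rule on 5: fresh world 1, 0R1]
9. b, 1   [Box-rule on 2 via 0R1]
10. not (not a or c), 0   [neg-Dia-rule on 8 via 1R0]
11. a, 0   [neg-or-rule on 10]
12. not c, 0   [neg-or-rule on 10]
Accessibility: 0R0, 0R1, 1R0, 1R1
Branch closes: c and not c both at 0.
Every branch closes; the branch above is one of them.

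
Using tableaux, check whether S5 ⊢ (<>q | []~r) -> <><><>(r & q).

Tableau for the negation ~((<>q | []~r) -> <><><>(r & q)):
1. ~((<>q | []~r) -> <><><>(r & q)), u
2. <>q | []~r, u
3. ~<><><>(r & q), u
4. ~<><>(r & q), u
5. ~<>(r & q), u
6. ~(r & q), u
7. []~r, u
8. ~r, u
9. ~q, u
Accessibility: uRu
The negation has an open branch (countermodel exists).

Not valid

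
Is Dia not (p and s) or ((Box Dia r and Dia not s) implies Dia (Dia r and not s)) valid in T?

Valid in T

Tableau for the negation not (Dia not (p and s) or ((Box Dia r and Dia not s) implies Dia (Dia r and not s))):
1. not (Dia not (p and s) or ((Box Dia r and Dia not s) implies Dia (Dia r and not s))), w0
2. not Dia not (p and s), w0   [neg-or-rule on 1]
3. not ((Box Dia r and Dia not s) implies Dia (Dia r and not s)), w0   [neg-or-rule on 1]
4. Box Dia r and Dia not s, w0   [neg-implies-rule on 3]
5. not Dia (Dia r and not s), w0   [neg-implies-rule on 3]
6. Box Dia r, w0   [and-rule on 4]
7. Dia not s, w0   [and-rule on 4]
8. p and s, w0   [neg-Dia-rule on 2 via w0Rw0]
9. p, w0   [and-rule on 8]
10. s, w0   [and-rule on 8]
11. not (Dia r and not s), w0   [neg-Dia-rule on 5 via w0Rw0]
12. Dia r, w0   [Box-rule on 6 via w0Rw0]
13. not Dia r, w0   [neg-and-rule on 11 (branches; this branch)]
14. not r, w0   [neg-Dia-rule on 13 via w0Rw0]
15. not s, w1   [Dia-rule on 7: fresh world w1, w0Rw1]
16. p and s, w1   [neg-Dia-rule on 2 via w0Rw1]
17. p, w1   [and-rule on 16]
18. s, w1   [and-rule on 16]
Accessibility: w0Rw0, w0Rw1, w1Rw1
Branch closes: s and not s both at w1.
Every branch of the negation's tableau closes; the branch above is one of them.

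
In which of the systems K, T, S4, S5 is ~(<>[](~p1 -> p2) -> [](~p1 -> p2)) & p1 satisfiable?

S5-tableau for the formula:
1. ~(<>[](~p1 -> p2) -> [](~p1 -> p2)) & p1, 0
2. ~(<>[](~p1 -> p2) -> [](~p1 -> p2)), 0
3. p1, 0
4. <>[](~p1 -> p2), 0
5. ~[](~p1 -> p2), 0
6. [](~p1 -> p2), 1
7. ~p1 -> p2, 0
8. ~p1 -> p2, 1
9. p2, 0
10. p2, 1
11. ~(~p1 -> p2), 2
12. ~p1, 2
13. ~p2, 2
14. ~p1 -> p2, 2
15. p2, 2
Accessibility: 0R0, 0R1, 0R2, 1R0, 1R1, 1R2, 2R0, 2R1, 2R2
Branch closes: p2 and ~p2 both at 2.
Every branch closes (one shown): unsatisfiable in S5.
S4-tableau for the formula:
1. ~(<>[](~p1 -> p2) -> [](~p1 -> p2)) & p1, 0
2. ~(<>[](~p1 -> p2) -> [](~p1 -> p2)), 0
3. p1, 0
4. <>[](~p1 -> p2), 0
5. ~[](~p1 -> p2), 0
6. [](~p1 -> p2), 1
7. ~p1 -> p2, 1
8. p2, 1
9. ~(~p1 -> p2), 2
10. ~p1, 2
11. ~p2, 2
Accessibility: 0R0, 0R1, 0R2, 1R1, 2R2
Complete open branch: satisfiable in S4, hence also in K, T (this S4-model is also a K-model and a T-model).

K, T, S4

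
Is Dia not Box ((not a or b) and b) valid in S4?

Tableau for the negation not Dia not Box ((not a or b) and b):
1. not Dia not Box ((not a or b) and b), 0
2. Box ((not a or b) and b), 0   [neg-Dia-rule on 1 via 0R0]
3. (not a or b) and b, 0   [Box-rule on 2 via 0R0]
4. not a or b, 0   [and-rule on 3]
5. b, 0   [and-rule on 3]
Accessibility: 0R0
The negation has an open branch (countermodel exists).

Invalid (countermodel exists)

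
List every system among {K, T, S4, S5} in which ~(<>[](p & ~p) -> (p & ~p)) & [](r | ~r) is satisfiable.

K

T-tableau for the formula:
1. ~(<>[](p & ~p) -> (p & ~p)) & [](r | ~r), w0
2. ~(<>[](p & ~p) -> (p & ~p)), w0
3. [](r | ~r), w0
4. <>[](p & ~p), w0
5. ~(p & ~p), w0
6. r | ~r, w0
7. p, w0
8. ~r, w0
9. [](p & ~p), w1
10. r | ~r, w1
11. p & ~p, w1
12. p, w1
13. ~p, w1
Accessibility: w0Rw0, w0Rw1, w1Rw1
Branch closes: p and ~p both at w1.
Every branch closes (one shown): unsatisfiable in T, hence also in S4, S5 (every S4/S5-frame is a T-frame).
K-tableau for the formula:
1. ~(<>[](p & ~p) -> (p & ~p)) & [](r | ~r), w0
2. ~(<>[](p & ~p) -> (p & ~p)), w0
3. [](r | ~r), w0
4. <>[](p & ~p), w0
5. ~(p & ~p), w0
6. p, w0
7. [](p & ~p), w1
8. r | ~r, w1
9. ~r, w1
Accessibility: w0Rw1
Complete open branch: satisfiable in K.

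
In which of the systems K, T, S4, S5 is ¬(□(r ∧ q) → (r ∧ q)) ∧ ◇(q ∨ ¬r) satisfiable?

K-tableau for the formula:
1. ¬(□(r ∧ q) → (r ∧ q)) ∧ ◇(q ∨ ¬r), u
2. ¬(□(r ∧ q) → (r ∧ q)), u
3. ◇(q ∨ ¬r), u
4. □(r ∧ q), u
5. ¬(r ∧ q), u
6. ¬q, u
7. q ∨ ¬r, v
8. r ∧ q, v
9. r, v
10. q, v
Accessibility: uRv
Complete open branch: satisfiable in K.
T-tableau for the formula:
1. ¬(□(r ∧ q) → (r ∧ q)) ∧ ◇(q ∨ ¬r), u
2. ¬(□(r ∧ q) → (r ∧ q)), u
3. ◇(q ∨ ¬r), u
4. □(r ∧ q), u
5. ¬(r ∧ q), u
6. r ∧ q, u
7. r, u
8. q, u
9. ¬q, u
Accessibility: uRu
Branch closes: q and ¬q both at u.
Every branch closes (one shown): unsatisfiable in T, hence also in S4, S5 (every S4/S5-frame is a T-frame).

K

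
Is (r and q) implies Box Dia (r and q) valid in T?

No, not valid

Tableau for the negation not ((r and q) implies Box Dia (r and q)):
1. not ((r and q) implies Box Dia (r and q)), 0
2. r and q, 0
3. not Box Dia (r and q), 0
4. r, 0
5. q, 0
6. not Dia (r and q), 1
7. not (r and q), 1
8. not q, 1
Accessibility: 0R0, 0R1, 1R1
The negation has an open branch (countermodel exists).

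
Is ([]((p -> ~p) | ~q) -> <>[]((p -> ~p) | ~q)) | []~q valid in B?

Valid

Tableau for the negation ~(([]((p -> ~p) | ~q) -> <>[]((p -> ~p) | ~q)) | []~q):
1. ~(([]((p -> ~p) | ~q) -> <>[]((p -> ~p) | ~q)) | []~q), w0
2. ~([]((p -> ~p) | ~q) -> <>[]((p -> ~p) | ~q)), w0   [~|-rule on 1]
3. ~[]~q, w0   [~|-rule on 1]
4. []((p -> ~p) | ~q), w0   [~->-rule on 2]
5. ~<>[]((p -> ~p) | ~q), w0   [~->-rule on 2]
6. (p -> ~p) | ~q, w0   [[]-rule on 4 via w0Rw0]
7. ~[]((p -> ~p) | ~q), w0   [~<>-rule on 5 via w0Rw0]
8. p -> ~p, w0   [|-rule on 6 (branches; this branch)]
9. ~p, w0   [->-rule on 8 (branches; this branch)]
10. q, w1   [~[]-rule on 3: fresh world w1, w0Rw1]
11. (p -> ~p) | ~q, w1   [[]-rule on 4 via w0Rw1]
12. ~[]((p -> ~p) | ~q), w1   [~<>-rule on 5 via w0Rw1]
13. p -> ~p, w1   [|-rule on 11 (branches; this branch)]
14. ~p, w1   [->-rule on 13 (branches; this branch)]
15. ~((p -> ~p) | ~q), w2   [~[]-rule on 7: fresh world w2, w0Rw2]
16. ~(p -> ~p), w2   [~|-rule on 15]
17. q, w2   [~|-rule on 15]
18. p, w2   [~->-rule on 16]
19. (p -> ~p) | ~q, w2   [[]-rule on 4 via w0Rw2]
20. ~[]((p -> ~p) | ~q), w2   [~<>-rule on 5 via w0Rw2]
21. p -> ~p, w2   [|-rule on 19 (branches; this branch)]
22. ~p, w2   [->-rule on 21 (branches; this branch)]
Accessibility: w0Rw0, w0Rw1, w0Rw2, w1Rw0, w1Rw1, w2Rw0, w2Rw2
Branch closes: p and ~p both at w2.
All branches of the negation close; one closing branch shown above.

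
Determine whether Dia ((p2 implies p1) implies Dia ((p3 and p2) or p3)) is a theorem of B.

Invalid (countermodel exists)

Tableau for the negation not Dia ((p2 implies p1) implies Dia ((p3 and p2) or p3)):
1. not Dia ((p2 implies p1) implies Dia ((p3 and p2) or p3)), u
2. not ((p2 implies p1) implies Dia ((p3 and p2) or p3)), u
3. p2 implies p1, u
4. not Dia ((p3 and p2) or p3), u
5. not ((p3 and p2) or p3), u
6. not (p3 and p2), u
7. not p3, u
8. p1, u
9. not p2, u
Accessibility: uRu
The negation has an open branch (countermodel exists).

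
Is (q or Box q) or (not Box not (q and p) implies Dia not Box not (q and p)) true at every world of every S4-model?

Valid

Tableau for the negation not ((q or Box q) or (not Box not (q and p) implies Dia not Box not (q and p))):
1. not ((q or Box q) or (not Box not (q and p) implies Dia not Box not (q and p))), 0
2. not (q or Box q), 0
3. not (not Box not (q and p) implies Dia not Box not (q and p)), 0
4. not q, 0
5. not Box q, 0
6. not Box not (q and p), 0
7. not Dia not Box not (q and p), 0
8. Box not (q and p), 0
9. not (q and p), 0
10. not p, 0
11. not q, 1
12. Box not (q and p), 1
13. not (q and p), 1
14. not p, 1
15. q and p, 2
16. q, 2
17. p, 2
18. Box not (q and p), 2
19. not (q and p), 2
20. not p, 2
Accessibility: 0R0, 0R1, 0R2, 1R1, 2R2
Branch closes: p and not p both at 2.
Every branch of the negation's tableau closes; the branch above is one of them.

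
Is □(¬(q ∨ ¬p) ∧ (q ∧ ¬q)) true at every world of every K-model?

Not valid

Tableau for the negation ¬□(¬(q ∨ ¬p) ∧ (q ∧ ¬q)):
1. ¬□(¬(q ∨ ¬p) ∧ (q ∧ ¬q)), w0
2. ¬(¬(q ∨ ¬p) ∧ (q ∧ ¬q)), w1   [¬□-rule on 1: fresh world w1, w0Rw1]
3. ¬(q ∧ ¬q), w1   [¬∧-rule on 2 (branches; this branch)]
4. q, w1   [¬∧-rule on 3 (branches; this branch)]
Accessibility: w0Rw1
The negation has an open branch (countermodel exists).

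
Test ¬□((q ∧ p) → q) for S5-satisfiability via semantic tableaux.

Unsatisfiable (every branch closes)

1. ¬□((q ∧ p) → q), u
2. ¬((q ∧ p) → q), v
3. q ∧ p, v
4. ¬q, v
5. q, v
6. p, v
Accessibility: uRu, uRv, vRu, vRv
Branch closes: q and ¬q both at v.
All branches of the tableau close; one closing branch shown above.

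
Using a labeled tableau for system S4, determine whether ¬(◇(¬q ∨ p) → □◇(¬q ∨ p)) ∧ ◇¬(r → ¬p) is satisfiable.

Yes, satisfiable

1. ¬(◇(¬q ∨ p) → □◇(¬q ∨ p)) ∧ ◇¬(r → ¬p), u
2. ¬(◇(¬q ∨ p) → □◇(¬q ∨ p)), u
3. ◇¬(r → ¬p), u
4. ◇(¬q ∨ p), u
5. ¬□◇(¬q ∨ p), u
6. ¬(r → ¬p), v
7. r, v
8. p, v
9. ¬q ∨ p, w
10. p, w
11. ¬◇(¬q ∨ p), x
12. ¬(¬q ∨ p), x
13. q, x
14. ¬p, x
Accessibility: uRu, uRv, uRw, uRx, vRv, wRw, xRx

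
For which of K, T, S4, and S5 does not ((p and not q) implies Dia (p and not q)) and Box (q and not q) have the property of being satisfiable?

T-tableau for the formula:
1. not ((p and not q) implies Dia (p and not q)) and Box (q and not q), w0
2. not ((p and not q) implies Dia (p and not q)), w0
3. Box (q and not q), w0
4. p and not q, w0
5. not Dia (p and not q), w0
6. p, w0
7. not q, w0
8. q and not q, w0
9. q, w0
Accessibility: w0Rw0
Branch closes: q and not q both at w0.
Every branch closes (one shown): unsatisfiable in T, hence also in S4, S5 (every S4/S5-frame is a T-frame).
K-tableau for the formula:
1. not ((p and not q) implies Dia (p and not q)) and Box (q and not q), w0
2. not ((p and not q) implies Dia (p and not q)), w0
3. Box (q and not q), w0
4. p and not q, w0
5. not Dia (p and not q), w0
6. p, w0
7. not q, w0
Complete open branch: satisfiable in K.

K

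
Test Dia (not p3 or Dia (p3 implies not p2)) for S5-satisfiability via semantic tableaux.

1. Dia (not p3 or Dia (p3 implies not p2)), w0
2. not p3 or Dia (p3 implies not p2), w1
3. Dia (p3 implies not p2), w1
4. p3 implies not p2, w2
5. not p2, w2
Accessibility: w0Rw0, w0Rw1, w0Rw2, w1Rw0, w1Rw1, w1Rw2, w2Rw0, w2Rw1, w2Rw2

Satisfiable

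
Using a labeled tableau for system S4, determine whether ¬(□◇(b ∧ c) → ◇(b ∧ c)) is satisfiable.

1. ¬(□◇(b ∧ c) → ◇(b ∧ c)), 0
2. □◇(b ∧ c), 0
3. ¬◇(b ∧ c), 0
4. ◇(b ∧ c), 0
5. ¬(b ∧ c), 0
6. ¬c, 0
7. b ∧ c, 1
8. b, 1
9. c, 1
10. ◇(b ∧ c), 1
11. ¬(b ∧ c), 1
12. ¬c, 1
Accessibility: 0R0, 0R1, 1R1
Branch closes: c and ¬c both at 1.
All branches of the tableau close; one closing branch shown above.

No, unsatisfiable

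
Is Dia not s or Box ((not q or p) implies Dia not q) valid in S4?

No, not valid

Tableau for the negation not (Dia not s or Box ((not q or p) implies Dia not q)):
1. not (Dia not s or Box ((not q or p) implies Dia not q)), u
2. not Dia not s, u
3. not Box ((not q or p) implies Dia not q), u
4. s, u
5. not ((not q or p) implies Dia not q), v
6. not q or p, v
7. not Dia not q, v
8. s, v
9. q, v
10. p, v
Accessibility: uRu, uRv, vRv
The negation has an open branch (countermodel exists).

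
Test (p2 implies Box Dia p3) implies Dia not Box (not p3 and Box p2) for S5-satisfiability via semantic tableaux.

1. (p2 implies Box Dia p3) implies Dia not Box (not p3 and Box p2), 0
2. Dia not Box (not p3 and Box p2), 0   [implies-rule on 1 (branches; this branch)]
3. not Box (not p3 and Box p2), 1   [Dia-rule on 2: fresh world 1, 0R1]
4. not (not p3 and Box p2), 2   [neg-Box-rule on 3: fresh world 2, 1R2]
5. not Box p2, 2   [neg-and-rule on 4 (branches; this branch)]
6. not p2, 3   [neg-Box-rule on 5: fresh world 3, 2R3]
Accessibility: 0R0, 0R1, 0R2, 0R3, 1R0, 1R1, 1R2, 1R3, 2R0, 2R1, 2R2, 2R3, 3R0, 3R1, 3R2, 3R3

Satisfiable (open branch found)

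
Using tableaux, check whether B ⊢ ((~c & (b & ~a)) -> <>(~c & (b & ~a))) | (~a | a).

Tableau for the negation ~(((~c & (b & ~a)) -> <>(~c & (b & ~a))) | (~a | a)):
1. ~(((~c & (b & ~a)) -> <>(~c & (b & ~a))) | (~a | a)), w0
2. ~((~c & (b & ~a)) -> <>(~c & (b & ~a))), w0   [~|-rule on 1]
3. ~(~a | a), w0   [~|-rule on 1]
4. ~c & (b & ~a), w0   [~->-rule on 2]
5. ~<>(~c & (b & ~a)), w0   [~->-rule on 2]
6. a, w0   [~|-rule on 3]
7. ~a, w0   [~|-rule on 3]
Accessibility: w0Rw0
Branch closes: a and ~a both at w0.
Every branch of the negation's tableau closes; the branch above is one of them.

Valid in B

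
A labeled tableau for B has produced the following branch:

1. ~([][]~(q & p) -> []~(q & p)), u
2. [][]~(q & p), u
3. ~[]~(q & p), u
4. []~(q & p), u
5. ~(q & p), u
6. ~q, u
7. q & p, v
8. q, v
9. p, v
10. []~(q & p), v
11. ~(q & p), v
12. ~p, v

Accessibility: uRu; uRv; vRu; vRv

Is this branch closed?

Both p and ~p appear at v.

Closed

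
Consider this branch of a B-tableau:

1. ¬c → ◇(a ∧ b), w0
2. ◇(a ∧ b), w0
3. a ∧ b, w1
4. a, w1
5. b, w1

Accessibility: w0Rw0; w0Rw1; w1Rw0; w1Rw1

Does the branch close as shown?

No, open

No atom appears with both signs at the same world.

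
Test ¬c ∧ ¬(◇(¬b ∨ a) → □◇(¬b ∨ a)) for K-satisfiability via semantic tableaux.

Yes, satisfiable

1. ¬c ∧ ¬(◇(¬b ∨ a) → □◇(¬b ∨ a)), w0
2. ¬c, w0   [∧-rule on 1]
3. ¬(◇(¬b ∨ a) → □◇(¬b ∨ a)), w0   [∧-rule on 1]
4. ◇(¬b ∨ a), w0   [¬→-rule on 3]
5. ¬□◇(¬b ∨ a), w0   [¬→-rule on 3]
6. ¬b ∨ a, w1   [◇-rule on 4: fresh world w1, w0Rw1]
7. a, w1   [∨-rule on 6 (branches; this branch)]
8. ¬◇(¬b ∨ a), w2   [¬□-rule on 5: fresh world w2, w0Rw2]
Accessibility: w0Rw1, w0Rw2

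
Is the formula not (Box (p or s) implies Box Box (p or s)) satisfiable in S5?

1. not (Box (p or s) implies Box Box (p or s)), w0
2. Box (p or s), w0
3. not Box Box (p or s), w0
4. p or s, w0
5. s, w0
6. not Box (p or s), w1
7. p or s, w1
8. s, w1
9. not (p or s), w2
10. not p, w2
11. not s, w2
12. p or s, w2
13. s, w2
Accessibility: w0Rw0, w0Rw1, w0Rw2, w1Rw0, w1Rw1, w1Rw2, w2Rw0, w2Rw1, w2Rw2
Branch closes: s and not s both at w2.
Every branch closes; the branch above is one of them.

Unsatisfiable (every branch closes)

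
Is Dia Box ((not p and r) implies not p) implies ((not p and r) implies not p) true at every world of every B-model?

Tableau for the negation not (Dia Box ((not p and r) implies not p) implies ((not p and r) implies not p)):
1. not (Dia Box ((not p and r) implies not p) implies ((not p and r) implies not p)), u
2. Dia Box ((not p and r) implies not p), u
3. not ((not p and r) implies not p), u
4. not p and r, u
5. p, u
6. not p, u
7. r, u
Accessibility: uRu
Branch closes: p and not p both at u.
All branches of the negation close; one closing branch shown above.

Valid in B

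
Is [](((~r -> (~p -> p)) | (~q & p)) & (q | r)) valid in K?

Invalid (countermodel exists)

Tableau for the negation ~[](((~r -> (~p -> p)) | (~q & p)) & (q | r)):
1. ~[](((~r -> (~p -> p)) | (~q & p)) & (q | r)), 0
2. ~(((~r -> (~p -> p)) | (~q & p)) & (q | r)), 1   [~[]-rule on 1: fresh world 1, 0R1]
3. ~(q | r), 1   [~&-rule on 2 (branches; this branch)]
4. ~q, 1   [~|-rule on 3]
5. ~r, 1   [~|-rule on 3]
Accessibility: 0R1
The negation has an open branch (countermodel exists).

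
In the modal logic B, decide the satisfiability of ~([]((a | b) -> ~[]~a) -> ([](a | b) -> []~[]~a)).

1. ~([]((a | b) -> ~[]~a) -> ([](a | b) -> []~[]~a)), u
2. []((a | b) -> ~[]~a), u
3. ~([](a | b) -> []~[]~a), u
4. [](a | b), u
5. ~[]~[]~a, u
6. (a | b) -> ~[]~a, u
7. a | b, u
8. ~[]~a, u
9. b, u
10. []~a, v
11. (a | b) -> ~[]~a, v
12. a | b, v
13. ~a, u
14. ~a, v
15. ~[]~a, v
16. b, v
17. a, w
18. (a | b) -> ~[]~a, w
19. a | b, w
20. ~[]~a, w
21. b, w
22. a, x
23. ~a, x
Accessibility: uRu, uRv, uRw, vRu, vRv, vRx, wRu, wRw, xRv, xRx
Branch closes: a and ~a both at x.
All branches of the tableau close; one closing branch shown above.

No, unsatisfiable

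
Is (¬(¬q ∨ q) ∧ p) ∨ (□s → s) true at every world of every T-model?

Tableau for the negation ¬((¬(¬q ∨ q) ∧ p) ∨ (□s → s)):
1. ¬((¬(¬q ∨ q) ∧ p) ∨ (□s → s)), u
2. ¬(¬(¬q ∨ q) ∧ p), u
3. ¬(□s → s), u
4. □s, u
5. ¬s, u
6. s, u
Accessibility: uRu
Branch closes: s and ¬s both at u.
Every branch of the negation's tableau closes; the branch above is one of them.

Valid in T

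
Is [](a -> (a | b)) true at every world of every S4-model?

Valid in S4

Tableau for the negation ~[](a -> (a | b)):
1. ~[](a -> (a | b)), u
2. ~(a -> (a | b)), v
3. a, v
4. ~(a | b), v
5. ~a, v
6. ~b, v
Accessibility: uRu, uRv, vRv
Branch closes: a and ~a both at v.
All branches of the negation close; one closing branch shown above.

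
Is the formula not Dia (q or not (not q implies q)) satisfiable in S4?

1. not Dia (q or not (not q implies q)), 0
2. not (q or not (not q implies q)), 0
3. not q, 0
4. not q implies q, 0
5. q, 0
Accessibility: 0R0
Branch closes: q and not q both at 0.
Every branch closes; the branch above is one of them.

No, unsatisfiable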